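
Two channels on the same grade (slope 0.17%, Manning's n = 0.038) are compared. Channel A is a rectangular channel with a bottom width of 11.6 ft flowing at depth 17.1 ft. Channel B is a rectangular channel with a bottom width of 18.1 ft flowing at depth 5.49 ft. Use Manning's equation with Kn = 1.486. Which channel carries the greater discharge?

Channel A: Flow area A = b·y = 11.6 × 17.1 = 198.4 ft². Wetted perimeter P = b + 2y = 11.6 + 2×17.1 = 45.8 ft. Hydraulic radius R = A/P = 198.4/45.8 = 4.331 ft. Q_A = (1.486/0.038)·198.4·4.331^(2/3)·√0.0017 = 849.8 ft³/s.
Channel B: Flow area A = b·y = 18.1 × 5.49 = 99.37 ft². Wetted perimeter P = b + 2y = 18.1 + 2×5.49 = 29.08 ft. Hydraulic radius R = A/P = 99.37/29.08 = 3.417 ft. Q_B = (1.486/0.038)·99.37·3.417^(2/3)·√0.0017 = 363.5 ft³/s.
Q_A = 849.8 ft³/s vs Q_B = 363.5 ft³/s, so channel A carries more.

channel A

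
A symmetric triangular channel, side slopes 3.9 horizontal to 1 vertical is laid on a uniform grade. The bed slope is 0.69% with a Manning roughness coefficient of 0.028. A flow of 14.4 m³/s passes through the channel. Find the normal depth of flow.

Manning's equation rearranged: A R^(2/3) = nQ / (1·√S) = 0.028 × 14.4 / (√0.0069) = 4.854.
Try y = 1.58 m: A R^(2/3) = 8.145 — too large.
Try y = 0.966 m: A R^(2/3) = 2.193 — too small.
Try y = 1.3 m: A R^(2/3) = 4.842 — close enough.

y_n = 1.3 m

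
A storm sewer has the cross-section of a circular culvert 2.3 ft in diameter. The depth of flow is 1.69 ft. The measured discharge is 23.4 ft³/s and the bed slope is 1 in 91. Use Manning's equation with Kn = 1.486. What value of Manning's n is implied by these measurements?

For a circular section of diameter D = 2.3 ft at depth y = 1.69 ft, the central angle is θ = 2 arccos(1 − 2y/D) = 4.119 rad. Then A = (D²/8)(θ − sin θ) = 3.272 ft² and P = Dθ/2 = 4.737 ft.
Hydraulic radius R = A/P = 3.272/4.737 = 0.6907 ft.
Rearranging Manning's equation: n = (1.486/Q) A R^(2/3) S^(1/2) = (1.486/23.4) × 3.272 × 0.6907^(2/3) × √0.01099 = 0.017.

n = 0.017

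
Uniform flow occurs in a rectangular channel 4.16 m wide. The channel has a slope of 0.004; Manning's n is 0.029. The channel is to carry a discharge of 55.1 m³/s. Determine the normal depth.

y_n = 4.75 m

Manning's equation rearranged: A R^(2/3) = nQ / (1·√S) = 0.029 × 55.1 / (√0.004) = 25.27.
Trying y = 3.77 m: A R^(2/3) = 19.07 — too small.
Trying y = 5.39 m: A R^(2/3) = 29.39 — too large.
Trying y = 4.75 m: A R^(2/3) = 25.27 — ≈ 25.27.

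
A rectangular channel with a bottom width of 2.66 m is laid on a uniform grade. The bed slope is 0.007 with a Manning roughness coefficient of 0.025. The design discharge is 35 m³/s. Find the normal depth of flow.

y_n = 3.95 m

Manning's equation rearranged: A R^(2/3) = nQ / (1·√S) = 0.025 × 35 / (√0.007) = 10.46.
Trying y = 4.37 m: A R^(2/3) = 11.78 — over.
Trying y = 2.84 m: A R^(2/3) = 7.072 — short.
Trying y = 3.95 m: A R^(2/3) = 10.47 — close enough.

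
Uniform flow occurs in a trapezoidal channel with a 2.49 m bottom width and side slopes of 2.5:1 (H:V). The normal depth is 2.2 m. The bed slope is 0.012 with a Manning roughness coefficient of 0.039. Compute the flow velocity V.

V = 3.22 m/s

With bottom width b = 2.49 m and side slope z = 2.5: A = (b + zy)y = (2.49 + 2.5×2.2)×2.2 = 17.58 m²; P = b + 2y√(1+z²) = 2.49 + 2×2.2×2.693 = 14.34 m.
Hydraulic radius R = A/P = 17.58/14.34 = 1.226 m.
From Manning's equation, V = (1/n) R^(2/3) S^(1/2) = (1/0.039) × 1.226^(2/3) × 0.012^(1/2) = 3.22 m/s.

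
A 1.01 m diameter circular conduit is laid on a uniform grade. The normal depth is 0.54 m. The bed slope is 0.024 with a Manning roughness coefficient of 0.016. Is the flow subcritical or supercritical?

For a circular section of diameter D = 1.01 m at depth y = 0.54 m, the central angle is θ = 2 arccos(1 − 2y/D) = 3.28 rad. Then A = (D²/8)(θ − sin θ) = 0.4359 m² and P = Dθ/2 = 1.657 m.
Hydraulic radius R = A/P = 0.4359/1.657 = 0.2631 m.
V = (1/n) R^(2/3) √S = (1/0.016) × 0.2631^(2/3) × √0.024 = 3.976 m/s. Hydraulic depth D_h = A/T = 0.4359/1.008 = 0.4326 m.
Froude number Fr = V/√(g·D_h) = 3.976/√(9.81×0.4326) = 1.93, which is greater than 1, so the flow is supercritical.

supercritical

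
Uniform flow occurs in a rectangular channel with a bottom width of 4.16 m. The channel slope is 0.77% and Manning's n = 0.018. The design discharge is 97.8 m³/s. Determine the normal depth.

y_n = 3.93 m

Manning's equation rearranged: A R^(2/3) = nQ / (1·√S) = 0.018 × 97.8 / (√0.0077) = 20.06.
Try y = 3.01 m: A R^(2/3) = 14.37 — too small.
Try y = 4.44 m: A R^(2/3) = 23.3 — too large.
Try y = 3.93 m: A R^(2/3) = 20.07 — matches.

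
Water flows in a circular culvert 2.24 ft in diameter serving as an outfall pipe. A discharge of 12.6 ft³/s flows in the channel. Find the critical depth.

At critical depth, Q² T / (g A³) = 1, i.e. A³/T = Q²/g = 12.6²/32.2 = 4.93.
Try y = 0.938 ft: A³/T = 1.733 — low.
Try y = 1.23 ft: A³/T = 4.884 — matches.

y_c = 1.23 ft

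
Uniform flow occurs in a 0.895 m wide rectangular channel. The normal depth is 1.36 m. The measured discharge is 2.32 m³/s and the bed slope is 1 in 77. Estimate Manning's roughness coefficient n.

Flow area A = b·y = 0.895 × 1.36 = 1.217 m². Wetted perimeter P = b + 2y = 0.895 + 2×1.36 = 3.615 m.
Hydraulic radius R = A/P = 1.217/3.615 = 0.3367 m.
Rearranging Manning's equation: n = (1/Q) A R^(2/3) S^(1/2) = (1/2.32) × 1.217 × 0.3367^(2/3) × √0.01299 = 0.0289.

n = 0.0289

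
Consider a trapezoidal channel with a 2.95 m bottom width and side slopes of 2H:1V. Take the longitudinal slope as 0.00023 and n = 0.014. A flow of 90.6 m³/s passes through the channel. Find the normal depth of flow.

y_n = 4.27 m

Manning's equation rearranged: A R^(2/3) = nQ / (1·√S) = 0.014 × 90.6 / (√0.00023) = 83.64.
At y = 5.25 m: A R^(2/3) = 136 — over.
At y = 3.48 m: A R^(2/3) = 52.21 — short.
At y = 4.27 m: A R^(2/3) = 83.63 — ≈ 83.64.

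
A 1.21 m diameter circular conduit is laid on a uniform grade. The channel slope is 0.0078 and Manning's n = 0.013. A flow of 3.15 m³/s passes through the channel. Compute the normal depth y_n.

y_n = 0.893 m

Manning's equation rearranged: A R^(2/3) = nQ / (1·√S) = 0.013 × 3.15 / (√0.0078) = 0.4637.
At y = 1.13 m: A R^(2/3) = 0.5573 — over.
At y = 0.651 m: A R^(2/3) = 0.2928 — short.
At y = 0.893 m: A R^(2/3) = 0.4636 — matches.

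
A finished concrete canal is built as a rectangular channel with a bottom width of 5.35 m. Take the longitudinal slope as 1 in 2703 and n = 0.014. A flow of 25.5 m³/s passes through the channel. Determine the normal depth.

y_n = 2.81 m

Manning's equation rearranged: A R^(2/3) = nQ / (1·√S) = 0.014 × 25.5 / (√0.00037) = 18.56.
Try y = 3.45 m: A R^(2/3) = 24.26 — high.
Try y = 2.26 m: A R^(2/3) = 13.84 — low.
Try y = 2.81 m: A R^(2/3) = 18.55 — matches.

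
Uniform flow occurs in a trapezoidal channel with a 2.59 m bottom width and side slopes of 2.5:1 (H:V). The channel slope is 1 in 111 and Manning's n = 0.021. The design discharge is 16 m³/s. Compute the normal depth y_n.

Manning's equation rearranged: A R^(2/3) = nQ / (1·√S) = 0.021 × 16 / (√0.009009) = 3.54.
Trying y = 0.737 m: A R^(2/3) = 2.053 — too small.
Trying y = 1.21 m: A R^(2/3) = 5.589 — too large.
Trying y = 0.969 m: A R^(2/3) = 3.539 — matches.

y_n = 0.969 m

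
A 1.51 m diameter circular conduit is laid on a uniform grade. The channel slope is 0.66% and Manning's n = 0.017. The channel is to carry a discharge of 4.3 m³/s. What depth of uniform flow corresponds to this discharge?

y_n = 1.19 m

Manning's equation rearranged: A R^(2/3) = nQ / (1·√S) = 0.017 × 4.3 / (√0.0066) = 0.8998.
Trying y = 1.4 m: A R^(2/3) = 1.005 — over.
Trying y = 0.973 m: A R^(2/3) = 0.6988 — short.
Trying y = 1.19 m: A R^(2/3) = 0.9006 — ≈ 0.8998.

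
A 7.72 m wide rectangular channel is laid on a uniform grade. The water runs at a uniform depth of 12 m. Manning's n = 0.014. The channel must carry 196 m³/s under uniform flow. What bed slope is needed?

Flow area A = b·y = 7.72 × 12 = 92.64 m². Wetted perimeter P = b + 2y = 7.72 + 2×12 = 31.72 m.
Hydraulic radius R = A/P = 92.64/31.72 = 2.921 m.
From Manning's equation, S = [nQ / (1 A R^(2/3))]² = [0.014 × 196 / (1 × 92.64 × 2.921^(2/3))]² = 0.00021.

S = 0.00021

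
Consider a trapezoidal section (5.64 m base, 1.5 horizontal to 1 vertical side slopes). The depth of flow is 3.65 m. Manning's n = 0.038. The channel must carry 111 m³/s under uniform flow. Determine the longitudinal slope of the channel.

S = 0.00388

With bottom width b = 5.64 m and side slope z = 1.5: A = (b + zy)y = (5.64 + 1.5×3.65)×3.65 = 40.57 m²; P = b + 2y√(1+z²) = 5.64 + 2×3.65×1.803 = 18.8 m.
Hydraulic radius R = A/P = 40.57/18.8 = 2.158 m.
From Manning's equation, S = [nQ / (1 A R^(2/3))]² = [0.038 × 111 / (1 × 40.57 × 2.158^(2/3))]² = 0.00388.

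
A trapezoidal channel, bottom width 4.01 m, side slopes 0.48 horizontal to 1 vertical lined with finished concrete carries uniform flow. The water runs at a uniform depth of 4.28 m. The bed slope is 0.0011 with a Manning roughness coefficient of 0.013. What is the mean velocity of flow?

With bottom width b = 4.01 m and side slope z = 0.48: A = (b + zy)y = (4.01 + 0.48×4.28)×4.28 = 25.96 m²; P = b + 2y√(1+z²) = 4.01 + 2×4.28×1.109 = 13.51 m.
Hydraulic radius R = A/P = 25.96/13.51 = 1.922 m.
From Manning's equation, V = (1/n) R^(2/3) S^(1/2) = (1/0.013) × 1.922^(2/3) × 0.0011^(1/2) = 3.94 m/s.

V = 3.94 m/s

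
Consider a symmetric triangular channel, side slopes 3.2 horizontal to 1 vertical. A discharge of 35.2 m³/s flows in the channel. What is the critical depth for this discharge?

y_c = 1.9 m

At critical depth, Q² T / (g A³) = 1, i.e. A³/T = Q²/g = 35.2²/9.81 = 126.3.
At y = 1.37 m: A³/T = 24.71 — short.
At y = 1.9 m: A³/T = 126.8 — ≈ 126.3.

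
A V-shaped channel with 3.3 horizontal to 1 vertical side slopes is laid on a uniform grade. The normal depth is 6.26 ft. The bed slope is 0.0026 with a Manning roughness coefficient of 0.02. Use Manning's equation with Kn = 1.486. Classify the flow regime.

subcritical

For a triangular section with side slope z = 3.3: A = zy² = 3.3×6.26² = 129.3 ft²; P = 2y√(1+z²) = 2×6.26×3.448 = 43.17 ft.
Hydraulic radius R = A/P = 129.3/43.17 = 2.995 ft.
V = (1.486/n) R^(2/3) √S = (1.486/0.02) × 2.995^(2/3) × √0.0026 = 7.873 ft/s. Hydraulic depth D_h = A/T = 129.3/41.32 = 3.13 ft.
Froude number Fr = V/√(g·D_h) = 7.873/√(32.2×3.13) = 0.784, which is less than 1, so the flow is subcritical.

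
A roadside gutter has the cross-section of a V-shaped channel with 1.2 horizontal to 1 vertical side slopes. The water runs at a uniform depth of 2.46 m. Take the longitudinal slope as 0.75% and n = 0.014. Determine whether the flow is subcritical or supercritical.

For a triangular section with side slope z = 1.2: A = zy² = 1.2×2.46² = 7.262 m²; P = 2y√(1+z²) = 2×2.46×1.562 = 7.685 m.
Hydraulic radius R = A/P = 7.262/7.685 = 0.9449 m.
V = (1/n) R^(2/3) √S = (1/0.014) × 0.9449^(2/3) × √0.0075 = 5.957 m/s. Hydraulic depth D_h = A/T = 7.262/5.904 = 1.23 m.
Froude number Fr = V/√(g·D_h) = 5.957/√(9.81×1.23) = 1.71, which is greater than 1, so the flow is supercritical.

supercritical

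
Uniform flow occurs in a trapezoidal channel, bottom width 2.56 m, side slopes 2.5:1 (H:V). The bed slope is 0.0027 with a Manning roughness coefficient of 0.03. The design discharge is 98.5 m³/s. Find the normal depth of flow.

y_n = 3.43 m

Manning's equation rearranged: A R^(2/3) = nQ / (1·√S) = 0.03 × 98.5 / (√0.0027) = 56.87.
Try y = 4 m: A R^(2/3) = 81.98 — high.
Try y = 2.82 m: A R^(2/3) = 35.94 — low.
Try y = 3.43 m: A R^(2/3) = 56.85 — matches.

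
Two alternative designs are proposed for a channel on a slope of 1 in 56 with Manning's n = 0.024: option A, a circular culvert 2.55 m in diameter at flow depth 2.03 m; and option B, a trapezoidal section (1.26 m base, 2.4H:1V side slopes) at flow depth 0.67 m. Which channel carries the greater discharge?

Channel A: For a circular section of diameter D = 2.55 m at depth y = 2.03 m, the central angle is θ = 2 arccos(1 − 2y/D) = 4.409 rad. Then A = (D²/8)(θ − sin θ) = 4.359 m² and P = Dθ/2 = 5.622 m. Hydraulic radius R = A/P = 4.359/5.622 = 0.7755 m. Q_A = (1/0.024)·4.359·0.7755^(2/3)·√0.01786 = 20.49 m³/s.
Channel B: With bottom width b = 1.26 m and side slope z = 2.4: A = (b + zy)y = (1.26 + 2.4×0.67)×0.67 = 1.922 m²; P = b + 2y√(1+z²) = 1.26 + 2×0.67×2.6 = 4.744 m. Hydraulic radius R = A/P = 1.922/4.744 = 0.4051 m. Q_B = (1/0.024)·1.922·0.4051^(2/3)·√0.01786 = 5.857 m³/s.
Q_A = 20.49 m³/s vs Q_B = 5.857 m³/s, so channel A carries more.

channel A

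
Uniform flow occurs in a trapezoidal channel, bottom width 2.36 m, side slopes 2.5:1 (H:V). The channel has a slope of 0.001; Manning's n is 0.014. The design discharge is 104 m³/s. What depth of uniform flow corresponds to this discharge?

Manning's equation rearranged: A R^(2/3) = nQ / (1·√S) = 0.014 × 104 / (√0.001) = 46.04.
Try y = 2.32 m: A R^(2/3) = 22.25 — low.
Try y = 3.8 m: A R^(2/3) = 70.93 — high.
Try y = 3.17 m: A R^(2/3) = 46.04 — ≈ 46.04.

y_n = 3.17 m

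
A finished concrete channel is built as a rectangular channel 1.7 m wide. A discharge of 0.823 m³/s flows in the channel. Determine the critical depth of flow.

y_c = 0.288 m

For a rectangular channel, critical depth y_c = (q²/g)^(1/3) where q = Q/b = 0.823/1.7 = 0.4841 m²/s.
So y_c = (0.4841²/9.81)^(1/3) = 0.288 m.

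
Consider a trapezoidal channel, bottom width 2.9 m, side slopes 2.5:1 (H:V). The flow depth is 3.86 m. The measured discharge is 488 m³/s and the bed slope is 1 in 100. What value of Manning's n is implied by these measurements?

n = 0.016

With bottom width b = 2.9 m and side slope z = 2.5: A = (b + zy)y = (2.9 + 2.5×3.86)×3.86 = 48.44 m²; P = b + 2y√(1+z²) = 2.9 + 2×3.86×2.693 = 23.69 m.
Hydraulic radius R = A/P = 48.44/23.69 = 2.045 m.
Rearranging Manning's equation: n = (1/Q) A R^(2/3) S^(1/2) = (1/488) × 48.44 × 2.045^(2/3) × √0.01 = 0.016.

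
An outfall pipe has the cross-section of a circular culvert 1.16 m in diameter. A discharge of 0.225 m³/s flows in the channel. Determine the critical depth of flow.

At critical depth, Q² T / (g A³) = 1, i.e. A³/T = Q²/g = 0.225²/9.81 = 0.005161.
Trying y = 0.193 m: A³/T = 0.001783 — too small.
Trying y = 0.253 m: A³/T = 0.005153 — ≈ 0.005161.

y_c = 0.253 m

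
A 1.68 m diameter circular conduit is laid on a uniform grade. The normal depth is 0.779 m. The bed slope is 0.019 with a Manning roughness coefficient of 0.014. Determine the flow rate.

For a circular section of diameter D = 1.68 m at depth y = 0.779 m, the central angle is θ = 2 arccos(1 − 2y/D) = 2.996 rad. Then A = (D²/8)(θ − sin θ) = 1.006 m² and P = Dθ/2 = 2.517 m.
Hydraulic radius R = A/P = 1.006/2.517 = 0.3997 m.
Manning's equation: Q = (1/n) A R^(2/3) S^(1/2) = (1/0.014) × 1.006 × 0.3997^(2/3) × 0.019^(1/2) = 5.37 m³/s.

Q = 5.37 m³/s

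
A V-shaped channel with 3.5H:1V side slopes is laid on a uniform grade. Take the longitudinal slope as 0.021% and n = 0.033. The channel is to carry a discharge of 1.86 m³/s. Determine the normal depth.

y_n = 1.29 m

Manning's equation rearranged: A R^(2/3) = nQ / (1·√S) = 0.033 × 1.86 / (√0.00021) = 4.236.
Try y = 1.11 m: A R^(2/3) = 2.837 — too small.
Try y = 1.43 m: A R^(2/3) = 5.575 — too large.
Try y = 1.29 m: A R^(2/3) = 4.236 — ≈ 4.236.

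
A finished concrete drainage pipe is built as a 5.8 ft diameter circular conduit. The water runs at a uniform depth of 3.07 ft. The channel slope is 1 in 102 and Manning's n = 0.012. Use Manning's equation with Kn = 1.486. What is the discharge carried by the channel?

Q = 228 ft³/s

For a circular section of diameter D = 5.8 ft at depth y = 3.07 ft, the central angle is θ = 2 arccos(1 − 2y/D) = 3.259 rad. Then A = (D²/8)(θ − sin θ) = 14.2 ft² and P = Dθ/2 = 9.451 ft.
Hydraulic radius R = A/P = 14.2/9.451 = 1.502 ft.
Manning's equation: Q = (1.486/n) A R^(2/3) S^(1/2) = (1.486/0.012) × 14.2 × 1.502^(2/3) × 0.009804^(1/2) = 228 ft³/s.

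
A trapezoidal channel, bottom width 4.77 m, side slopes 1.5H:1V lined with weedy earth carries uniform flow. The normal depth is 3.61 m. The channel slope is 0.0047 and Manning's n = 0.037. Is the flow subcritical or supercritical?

subcritical

With bottom width b = 4.77 m and side slope z = 1.5: A = (b + zy)y = (4.77 + 1.5×3.61)×3.61 = 36.77 m²; P = b + 2y√(1+z²) = 4.77 + 2×3.61×1.803 = 17.79 m.
Hydraulic radius R = A/P = 36.77/17.79 = 2.067 m.
V = (1/n) R^(2/3) √S = (1/0.037) × 2.067^(2/3) × √0.0047 = 3.007 m/s. Hydraulic depth D_h = A/T = 36.77/15.6 = 2.357 m.
Froude number Fr = V/√(g·D_h) = 3.007/√(9.81×2.357) = 0.625, which is less than 1, so the flow is subcritical.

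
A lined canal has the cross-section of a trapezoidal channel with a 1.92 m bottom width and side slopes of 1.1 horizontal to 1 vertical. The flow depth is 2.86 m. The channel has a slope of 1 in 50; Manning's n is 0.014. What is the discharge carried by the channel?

Q = 182 m³/s

With bottom width b = 1.92 m and side slope z = 1.1: A = (b + zy)y = (1.92 + 1.1×2.86)×2.86 = 14.49 m²; P = b + 2y√(1+z²) = 1.92 + 2×2.86×1.487 = 10.42 m.
Hydraulic radius R = A/P = 14.49/10.42 = 1.39 m.
Manning's equation: Q = (1/n) A R^(2/3) S^(1/2) = (1/0.014) × 14.49 × 1.39^(2/3) × 0.02^(1/2) = 182 m³/s.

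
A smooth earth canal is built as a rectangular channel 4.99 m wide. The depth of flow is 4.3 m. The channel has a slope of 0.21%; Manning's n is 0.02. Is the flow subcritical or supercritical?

subcritical

Flow area A = b·y = 4.99 × 4.3 = 21.46 m². Wetted perimeter P = b + 2y = 4.99 + 2×4.3 = 13.59 m.
Hydraulic radius R = A/P = 21.46/13.59 = 1.579 m.
V = (1/n) R^(2/3) √S = (1/0.02) × 1.579^(2/3) × √0.0021 = 3.107 m/s. Hydraulic depth D_h = A/T = 21.46/4.99 = 4.3 m.
Froude number Fr = V/√(g·D_h) = 3.107/√(9.81×4.3) = 0.478, which is less than 1, so the flow is subcritical.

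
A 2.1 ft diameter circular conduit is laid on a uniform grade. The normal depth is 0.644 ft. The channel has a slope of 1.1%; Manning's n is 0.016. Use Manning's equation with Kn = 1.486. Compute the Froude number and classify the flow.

supercritical

For a circular section of diameter D = 2.1 ft at depth y = 0.644 ft, the central angle is θ = 2 arccos(1 − 2y/D) = 2.348 rad. Then A = (D²/8)(θ − sin θ) = 0.901 ft² and P = Dθ/2 = 2.465 ft.
Hydraulic radius R = A/P = 0.901/2.465 = 0.3655 ft.
V = (1.486/n) R^(2/3) √S = (1.486/0.016) × 0.3655^(2/3) × √0.011 = 4.98 ft/s. Hydraulic depth D_h = A/T = 0.901/1.937 = 0.4652 ft.
Froude number Fr = V/√(g·D_h) = 4.98/√(32.2×0.4652) = 1.29, which is greater than 1, so the flow is supercritical.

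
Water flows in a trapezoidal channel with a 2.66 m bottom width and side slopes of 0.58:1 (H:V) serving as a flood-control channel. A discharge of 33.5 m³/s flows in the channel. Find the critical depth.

At critical depth, Q² T / (g A³) = 1, i.e. A³/T = Q²/g = 33.5²/9.81 = 114.4.
Try y = 1.59 m: A³/T = 41.02 — too small.
Try y = 2.61 m: A³/T = 227.3 — too large.
Try y = 2.15 m: A³/T = 115 — matches.

y_c = 2.15 m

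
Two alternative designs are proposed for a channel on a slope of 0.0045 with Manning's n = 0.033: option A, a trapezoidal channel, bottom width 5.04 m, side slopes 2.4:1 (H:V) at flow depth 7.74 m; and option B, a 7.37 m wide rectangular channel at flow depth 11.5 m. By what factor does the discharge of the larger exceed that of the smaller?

Channel A: With bottom width b = 5.04 m and side slope z = 2.4: A = (b + zy)y = (5.04 + 2.4×7.74)×7.74 = 182.8 m²; P = b + 2y√(1+z²) = 5.04 + 2×7.74×2.6 = 45.29 m. Hydraulic radius R = A/P = 182.8/45.29 = 4.036 m. Q_A = (1/0.033)·182.8·4.036^(2/3)·√0.0045 = 941.9 m³/s.
Channel B: Flow area A = b·y = 7.37 × 11.5 = 84.75 m². Wetted perimeter P = b + 2y = 7.37 + 2×11.5 = 30.37 m. Hydraulic radius R = A/P = 84.75/30.37 = 2.791 m. Q_B = (1/0.033)·84.75·2.791^(2/3)·√0.0045 = 341.5 m³/s.
The larger discharge is 941.9 m³/s and the smaller is 341.5 m³/s; the ratio is 2.76.

2.76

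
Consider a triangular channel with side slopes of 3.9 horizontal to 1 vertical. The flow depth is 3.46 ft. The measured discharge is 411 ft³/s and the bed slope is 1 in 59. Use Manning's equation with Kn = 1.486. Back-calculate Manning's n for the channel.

For a triangular section with side slope z = 3.9: A = zy² = 3.9×3.46² = 46.69 ft²; P = 2y√(1+z²) = 2×3.46×4.026 = 27.86 ft.
Hydraulic radius R = A/P = 46.69/27.86 = 1.676 ft.
Rearranging Manning's equation: n = (1.486/Q) A R^(2/3) S^(1/2) = (1.486/411) × 46.69 × 1.676^(2/3) × √0.01695 = 0.031.

n = 0.031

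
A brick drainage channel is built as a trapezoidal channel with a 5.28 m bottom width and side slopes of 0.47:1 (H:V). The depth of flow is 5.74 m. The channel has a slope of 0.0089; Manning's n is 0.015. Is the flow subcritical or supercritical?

supercritical

With bottom width b = 5.28 m and side slope z = 0.47: A = (b + zy)y = (5.28 + 0.47×5.74)×5.74 = 45.79 m²; P = b + 2y√(1+z²) = 5.28 + 2×5.74×1.105 = 17.96 m.
Hydraulic radius R = A/P = 45.79/17.96 = 2.549 m.
V = (1/n) R^(2/3) √S = (1/0.015) × 2.549^(2/3) × √0.0089 = 11.74 m/s. Hydraulic depth D_h = A/T = 45.79/10.68 = 4.289 m.
Froude number Fr = V/√(g·D_h) = 11.74/√(9.81×4.289) = 1.81, which is greater than 1, so the flow is supercritical.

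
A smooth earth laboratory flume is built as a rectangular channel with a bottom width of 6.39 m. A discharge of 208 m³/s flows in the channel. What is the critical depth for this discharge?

For a rectangular channel, critical depth y_c = (q²/g)^(1/3) where q = Q/b = 208/6.39 = 32.55 m²/s.
So y_c = (32.55²/9.81)^(1/3) = 4.76 m.

y_c = 4.76 m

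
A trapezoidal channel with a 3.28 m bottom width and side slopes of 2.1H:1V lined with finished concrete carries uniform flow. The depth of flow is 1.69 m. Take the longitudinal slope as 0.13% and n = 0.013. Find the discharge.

With bottom width b = 3.28 m and side slope z = 2.1: A = (b + zy)y = (3.28 + 2.1×1.69)×1.69 = 11.54 m²; P = b + 2y√(1+z²) = 3.28 + 2×1.69×2.326 = 11.14 m.
Hydraulic radius R = A/P = 11.54/11.14 = 1.036 m.
Manning's equation: Q = (1/n) A R^(2/3) S^(1/2) = (1/0.013) × 11.54 × 1.036^(2/3) × 0.0013^(1/2) = 32.8 m³/s.

Q = 32.8 m³/s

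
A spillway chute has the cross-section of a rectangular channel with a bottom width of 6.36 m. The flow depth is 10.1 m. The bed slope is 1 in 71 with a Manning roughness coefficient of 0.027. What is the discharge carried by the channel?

Q = 509 m³/s

Flow area A = b·y = 6.36 × 10.1 = 64.24 m². Wetted perimeter P = b + 2y = 6.36 + 2×10.1 = 26.56 m.
Hydraulic radius R = A/P = 64.24/26.56 = 2.419 m.
Manning's equation: Q = (1/n) A R^(2/3) S^(1/2) = (1/0.027) × 64.24 × 2.419^(2/3) × 0.01408^(1/2) = 509 m³/s.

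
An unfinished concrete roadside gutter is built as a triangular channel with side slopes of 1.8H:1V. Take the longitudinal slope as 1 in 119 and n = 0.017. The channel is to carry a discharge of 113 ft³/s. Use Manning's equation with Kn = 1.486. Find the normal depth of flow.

Manning's equation rearranged: A R^(2/3) = nQ / (1.486·√S) = 0.017 × 113 / (1.486 × √0.008403) = 14.1.
Trying y = 2.04 ft: A R^(2/3) = 6.939 — too small.
Trying y = 3.3 ft: A R^(2/3) = 25.02 — too large.
Trying y = 2.66 ft: A R^(2/3) = 14.08 — close enough.

y_n = 2.66 ft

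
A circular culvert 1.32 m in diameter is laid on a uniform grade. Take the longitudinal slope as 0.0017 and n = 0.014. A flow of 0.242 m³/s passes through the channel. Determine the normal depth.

y_n = 0.316 m

Manning's equation rearranged: A R^(2/3) = nQ / (1·√S) = 0.014 × 0.242 / (√0.0017) = 0.08217.
At y = 0.276 m: A R^(2/3) = 0.06261 — too small.
At y = 0.356 m: A R^(2/3) = 0.104 — too large.
At y = 0.316 m: A R^(2/3) = 0.08213 — ≈ 0.08217.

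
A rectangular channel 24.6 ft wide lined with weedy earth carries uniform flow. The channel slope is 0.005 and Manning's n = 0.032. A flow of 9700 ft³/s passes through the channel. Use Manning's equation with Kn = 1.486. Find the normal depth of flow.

y_n = 28.6 ft

Manning's equation rearranged: A R^(2/3) = nQ / (1.486·√S) = 0.032 × 9700 / (1.486 × √0.005) = 2954.
Trying y = 25.6 ft: A R^(2/3) = 2583 — low.
Trying y = 32.9 ft: A R^(2/3) = 3490 — high.
Trying y = 28.6 ft: A R^(2/3) = 2953 — ≈ 2954.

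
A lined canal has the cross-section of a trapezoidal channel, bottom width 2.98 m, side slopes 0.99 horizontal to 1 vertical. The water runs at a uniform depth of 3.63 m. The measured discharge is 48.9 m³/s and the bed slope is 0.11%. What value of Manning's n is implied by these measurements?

n = 0.024

With bottom width b = 2.98 m and side slope z = 0.99: A = (b + zy)y = (2.98 + 0.99×3.63)×3.63 = 23.86 m²; P = b + 2y√(1+z²) = 2.98 + 2×3.63×1.407 = 13.2 m.
Hydraulic radius R = A/P = 23.86/13.2 = 1.808 m.
Rearranging Manning's equation: n = (1/Q) A R^(2/3) S^(1/2) = (1/48.9) × 23.86 × 1.808^(2/3) × √0.0011 = 0.024.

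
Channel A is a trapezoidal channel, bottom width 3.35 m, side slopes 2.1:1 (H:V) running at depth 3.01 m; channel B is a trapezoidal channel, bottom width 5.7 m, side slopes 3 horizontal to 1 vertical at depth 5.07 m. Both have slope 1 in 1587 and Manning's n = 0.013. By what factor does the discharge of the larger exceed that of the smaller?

5.13

Channel A: With bottom width b = 3.35 m and side slope z = 2.1: A = (b + zy)y = (3.35 + 2.1×3.01)×3.01 = 29.11 m²; P = b + 2y√(1+z²) = 3.35 + 2×3.01×2.326 = 17.35 m. Hydraulic radius R = A/P = 29.11/17.35 = 1.678 m. Q_A = (1/0.013)·29.11·1.678^(2/3)·√0.0006301 = 79.36 m³/s.
Channel B: With bottom width b = 5.7 m and side slope z = 3: A = (b + zy)y = (5.7 + 3×5.07)×5.07 = 106 m²; P = b + 2y√(1+z²) = 5.7 + 2×5.07×3.162 = 37.77 m. Hydraulic radius R = A/P = 106/37.77 = 2.807 m. Q_B = (1/0.013)·106·2.807^(2/3)·√0.0006301 = 407.4 m³/s.
The larger discharge is 407.4 m³/s and the smaller is 79.36 m³/s; the ratio is 5.13.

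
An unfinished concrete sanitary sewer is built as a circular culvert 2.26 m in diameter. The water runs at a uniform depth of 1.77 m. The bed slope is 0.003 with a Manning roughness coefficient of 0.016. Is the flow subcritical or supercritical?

subcritical

For a circular section of diameter D = 2.26 m at depth y = 1.77 m, the central angle is θ = 2 arccos(1 − 2y/D) = 4.346 rad. Then A = (D²/8)(θ − sin θ) = 3.371 m² and P = Dθ/2 = 4.911 m.
Hydraulic radius R = A/P = 3.371/4.911 = 0.6864 m.
V = (1/n) R^(2/3) √S = (1/0.016) × 0.6864^(2/3) × √0.003 = 2.664 m/s. Hydraulic depth D_h = A/T = 3.371/1.863 = 1.81 m.
Froude number Fr = V/√(g·D_h) = 2.664/√(9.81×1.81) = 0.632, which is less than 1, so the flow is subcritical.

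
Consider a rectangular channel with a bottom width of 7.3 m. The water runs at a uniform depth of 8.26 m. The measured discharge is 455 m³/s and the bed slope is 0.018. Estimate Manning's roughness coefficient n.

n = 0.033

Flow area A = b·y = 7.3 × 8.26 = 60.3 m². Wetted perimeter P = b + 2y = 7.3 + 2×8.26 = 23.82 m.
Hydraulic radius R = A/P = 60.3/23.82 = 2.531 m.
Rearranging Manning's equation: n = (1/Q) A R^(2/3) S^(1/2) = (1/455) × 60.3 × 2.531^(2/3) × √0.018 = 0.033.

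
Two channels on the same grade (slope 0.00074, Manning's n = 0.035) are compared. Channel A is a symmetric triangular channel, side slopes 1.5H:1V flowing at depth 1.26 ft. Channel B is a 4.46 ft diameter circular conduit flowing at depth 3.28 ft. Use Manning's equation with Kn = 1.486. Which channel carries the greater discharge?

channel B

Channel A: For a triangular section with side slope z = 1.5: A = zy² = 1.5×1.26² = 2.381 ft²; P = 2y√(1+z²) = 2×1.26×1.803 = 4.543 ft. Hydraulic radius R = A/P = 2.381/4.543 = 0.5242 ft. Q_A = (1.486/0.035)·2.381·0.5242^(2/3)·√0.00074 = 1.788 ft³/s.
Channel B: For a circular section of diameter D = 4.46 ft at depth y = 3.28 ft, the central angle is θ = 2 arccos(1 − 2y/D) = 4.122 rad. Then A = (D²/8)(θ − sin θ) = 12.32 ft² and P = Dθ/2 = 9.192 ft. Hydraulic radius R = A/P = 12.32/9.192 = 1.34 ft. Q_B = (1.486/0.035)·12.32·1.34^(2/3)·√0.00074 = 17.29 ft³/s.
Q_A = 1.788 ft³/s vs Q_B = 17.29 ft³/s, so channel B carries more.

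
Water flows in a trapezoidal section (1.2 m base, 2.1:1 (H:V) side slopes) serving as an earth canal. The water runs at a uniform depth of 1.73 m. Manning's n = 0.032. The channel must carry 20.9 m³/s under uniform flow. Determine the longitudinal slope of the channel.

With bottom width b = 1.2 m and side slope z = 2.1: A = (b + zy)y = (1.2 + 2.1×1.73)×1.73 = 8.361 m²; P = b + 2y√(1+z²) = 1.2 + 2×1.73×2.326 = 9.248 m.
Hydraulic radius R = A/P = 8.361/9.248 = 0.9041 m.
From Manning's equation, S = [nQ / (1 A R^(2/3))]² = [0.032 × 20.9 / (1 × 8.361 × 0.9041^(2/3))]² = 0.00732.

S = 0.00732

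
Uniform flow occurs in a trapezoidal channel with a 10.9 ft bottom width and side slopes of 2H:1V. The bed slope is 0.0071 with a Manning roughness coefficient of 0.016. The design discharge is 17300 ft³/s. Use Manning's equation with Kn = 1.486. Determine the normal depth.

y_n = 14.4 ft

Manning's equation rearranged: A R^(2/3) = nQ / (1.486·√S) = 0.016 × 17300 / (1.486 × √0.0071) = 2211.
Try y = 10.8 ft: A R^(2/3) = 1150 — low.
Try y = 15.8 ft: A R^(2/3) = 2738 — high.
Try y = 14.4 ft: A R^(2/3) = 2208 — matches.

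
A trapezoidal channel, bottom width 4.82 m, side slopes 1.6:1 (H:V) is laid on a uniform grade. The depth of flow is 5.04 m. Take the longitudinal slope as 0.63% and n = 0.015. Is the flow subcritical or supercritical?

supercritical

With bottom width b = 4.82 m and side slope z = 1.6: A = (b + zy)y = (4.82 + 1.6×5.04)×5.04 = 64.94 m²; P = b + 2y√(1+z²) = 4.82 + 2×5.04×1.887 = 23.84 m.
Hydraulic radius R = A/P = 64.94/23.84 = 2.724 m.
V = (1/n) R^(2/3) √S = (1/0.015) × 2.724^(2/3) × √0.0063 = 10.32 m/s. Hydraulic depth D_h = A/T = 64.94/20.95 = 3.1 m.
Froude number Fr = V/√(g·D_h) = 10.32/√(9.81×3.1) = 1.87, which is greater than 1, so the flow is supercritical.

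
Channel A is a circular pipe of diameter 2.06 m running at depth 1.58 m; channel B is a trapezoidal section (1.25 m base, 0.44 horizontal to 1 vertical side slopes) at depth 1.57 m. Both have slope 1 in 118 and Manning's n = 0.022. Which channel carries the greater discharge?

channel B

Channel A: For a circular section of diameter D = 2.06 m at depth y = 1.58 m, the central angle is θ = 2 arccos(1 − 2y/D) = 4.268 rad. Then A = (D²/8)(θ − sin θ) = 2.743 m² and P = Dθ/2 = 4.396 m. Hydraulic radius R = A/P = 2.743/4.396 = 0.624 m. Q_A = (1/0.022)·2.743·0.624^(2/3)·√0.008475 = 8.381 m³/s.
Channel B: With bottom width b = 1.25 m and side slope z = 0.44: A = (b + zy)y = (1.25 + 0.44×1.57)×1.57 = 3.047 m²; P = b + 2y√(1+z²) = 1.25 + 2×1.57×1.093 = 4.681 m. Hydraulic radius R = A/P = 3.047/4.681 = 0.651 m. Q_B = (1/0.022)·3.047·0.651^(2/3)·√0.008475 = 9.577 m³/s.
Q_A = 8.381 m³/s vs Q_B = 9.577 m³/s, so channel B carries more.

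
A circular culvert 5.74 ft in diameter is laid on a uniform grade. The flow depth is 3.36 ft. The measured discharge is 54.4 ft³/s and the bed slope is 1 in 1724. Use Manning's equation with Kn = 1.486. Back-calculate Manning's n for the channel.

n = 0.014

For a circular section of diameter D = 5.74 ft at depth y = 3.36 ft, the central angle is θ = 2 arccos(1 − 2y/D) = 3.485 rad. Then A = (D²/8)(θ − sin θ) = 15.74 ft² and P = Dθ/2 = 10 ft.
Hydraulic radius R = A/P = 15.74/10 = 1.574 ft.
Rearranging Manning's equation: n = (1.486/Q) A R^(2/3) S^(1/2) = (1.486/54.4) × 15.74 × 1.574^(2/3) × √0.00058 = 0.014.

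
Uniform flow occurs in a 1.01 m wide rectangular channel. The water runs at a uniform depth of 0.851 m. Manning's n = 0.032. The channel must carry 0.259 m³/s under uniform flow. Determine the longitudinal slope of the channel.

S = 0.00043

Flow area A = b·y = 1.01 × 0.851 = 0.8595 m². Wetted perimeter P = b + 2y = 1.01 + 2×0.851 = 2.712 m.
Hydraulic radius R = A/P = 0.8595/2.712 = 0.3169 m.
From Manning's equation, S = [nQ / (1 A R^(2/3))]² = [0.032 × 0.259 / (1 × 0.8595 × 0.3169^(2/3))]² = 0.00043.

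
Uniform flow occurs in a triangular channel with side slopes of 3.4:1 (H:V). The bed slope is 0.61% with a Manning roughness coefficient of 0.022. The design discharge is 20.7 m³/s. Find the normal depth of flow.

Manning's equation rearranged: A R^(2/3) = nQ / (1·√S) = 0.022 × 20.7 / (√0.0061) = 5.831.
Trying y = 1.19 m: A R^(2/3) = 3.313 — short.
Trying y = 1.47 m: A R^(2/3) = 5.821 — close enough.

y_n = 1.47 m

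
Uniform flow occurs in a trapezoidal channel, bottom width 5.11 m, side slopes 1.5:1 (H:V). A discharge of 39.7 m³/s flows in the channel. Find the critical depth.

At critical depth, Q² T / (g A³) = 1, i.e. A³/T = Q²/g = 39.7²/9.81 = 160.7.
At y = 1.96 m: A³/T = 357.4 — too large.
At y = 1.35 m: A³/T = 97.56 — too small.
At y = 1.56 m: A³/T = 160.3 — close enough.

y_c = 1.56 m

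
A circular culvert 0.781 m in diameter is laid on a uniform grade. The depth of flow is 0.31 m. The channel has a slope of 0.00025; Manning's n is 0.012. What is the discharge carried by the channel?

Q = 0.0706 m³/s

For a circular section of diameter D = 0.781 m at depth y = 0.31 m, the central angle is θ = 2 arccos(1 − 2y/D) = 2.726 rad. Then A = (D²/8)(θ − sin θ) = 0.1771 m² and P = Dθ/2 = 1.065 m.
Hydraulic radius R = A/P = 0.1771/1.065 = 0.1664 m.
Manning's equation: Q = (1/n) A R^(2/3) S^(1/2) = (1/0.012) × 0.1771 × 0.1664^(2/3) × 0.00025^(1/2) = 0.0706 m³/s.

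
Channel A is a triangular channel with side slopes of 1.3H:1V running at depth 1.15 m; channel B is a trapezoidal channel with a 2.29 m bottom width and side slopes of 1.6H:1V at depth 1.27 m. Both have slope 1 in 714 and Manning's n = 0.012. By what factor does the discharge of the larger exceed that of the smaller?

4.55

Channel A: For a triangular section with side slope z = 1.3: A = zy² = 1.3×1.15² = 1.719 m²; P = 2y√(1+z²) = 2×1.15×1.64 = 3.772 m. Hydraulic radius R = A/P = 1.719/3.772 = 0.4558 m. Q_A = (1/0.012)·1.719·0.4558^(2/3)·√0.001401 = 3.175 m³/s.
Channel B: With bottom width b = 2.29 m and side slope z = 1.6: A = (b + zy)y = (2.29 + 1.6×1.27)×1.27 = 5.489 m²; P = b + 2y√(1+z²) = 2.29 + 2×1.27×1.887 = 7.082 m. Hydraulic radius R = A/P = 5.489/7.082 = 0.775 m. Q_B = (1/0.012)·5.489·0.775^(2/3)·√0.001401 = 14.44 m³/s.
The larger discharge is 14.44 m³/s and the smaller is 3.175 m³/s; the ratio is 4.55.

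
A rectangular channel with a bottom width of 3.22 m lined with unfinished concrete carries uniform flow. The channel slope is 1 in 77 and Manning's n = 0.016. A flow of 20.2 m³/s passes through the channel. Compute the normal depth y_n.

y_n = 1.15 m

Manning's equation rearranged: A R^(2/3) = nQ / (1·√S) = 0.016 × 20.2 / (√0.01299) = 2.836.
Trying y = 1.01 m: A R^(2/3) = 2.366 — low.
Trying y = 1.15 m: A R^(2/3) = 2.838 — matches.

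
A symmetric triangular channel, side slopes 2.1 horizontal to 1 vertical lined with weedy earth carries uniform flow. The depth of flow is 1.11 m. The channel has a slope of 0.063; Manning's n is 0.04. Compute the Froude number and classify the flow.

supercritical

For a triangular section with side slope z = 2.1: A = zy² = 2.1×1.11² = 2.587 m²; P = 2y√(1+z²) = 2×1.11×2.326 = 5.164 m.
Hydraulic radius R = A/P = 2.587/5.164 = 0.5011 m.
V = (1/n) R^(2/3) √S = (1/0.04) × 0.5011^(2/3) × √0.063 = 3.959 m/s. Hydraulic depth D_h = A/T = 2.587/4.662 = 0.555 m.
Froude number Fr = V/√(g·D_h) = 3.959/√(9.81×0.555) = 1.7, which is greater than 1, so the flow is supercritical.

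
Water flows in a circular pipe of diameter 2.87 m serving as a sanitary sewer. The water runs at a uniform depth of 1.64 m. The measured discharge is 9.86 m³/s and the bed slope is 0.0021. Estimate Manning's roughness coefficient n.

For a circular section of diameter D = 2.87 m at depth y = 1.64 m, the central angle is θ = 2 arccos(1 − 2y/D) = 3.428 rad. Then A = (D²/8)(θ − sin θ) = 3.821 m² and P = Dθ/2 = 4.92 m.
Hydraulic radius R = A/P = 3.821/4.92 = 0.7767 m.
Rearranging Manning's equation: n = (1/Q) A R^(2/3) S^(1/2) = (1/9.86) × 3.821 × 0.7767^(2/3) × √0.0021 = 0.015.

n = 0.015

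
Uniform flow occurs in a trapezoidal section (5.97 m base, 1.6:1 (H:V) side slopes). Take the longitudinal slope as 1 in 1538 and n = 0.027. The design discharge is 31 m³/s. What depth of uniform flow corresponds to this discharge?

Manning's equation rearranged: A R^(2/3) = nQ / (1·√S) = 0.027 × 31 / (√0.0006502) = 32.82.
At y = 2.11 m: A R^(2/3) = 24.86 — short.
At y = 3.11 m: A R^(2/3) = 52.64 — over.
At y = 2.44 m: A R^(2/3) = 32.78 — close enough.

y_n = 2.44 m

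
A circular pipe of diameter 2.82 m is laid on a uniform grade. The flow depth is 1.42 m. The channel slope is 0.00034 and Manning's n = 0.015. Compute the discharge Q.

Q = 3.08 m³/s

For a circular section of diameter D = 2.82 m at depth y = 1.42 m, the central angle is θ = 2 arccos(1 − 2y/D) = 3.156 rad. Then A = (D²/8)(θ − sin θ) = 3.151 m² and P = Dθ/2 = 4.45 m.
Hydraulic radius R = A/P = 3.151/4.45 = 0.7082 m.
Manning's equation: Q = (1/n) A R^(2/3) S^(1/2) = (1/0.015) × 3.151 × 0.7082^(2/3) × 0.00034^(1/2) = 3.08 m³/s.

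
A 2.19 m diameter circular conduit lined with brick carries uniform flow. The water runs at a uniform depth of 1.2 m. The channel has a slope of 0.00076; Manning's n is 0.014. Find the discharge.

Q = 2.89 m³/s

For a circular section of diameter D = 2.19 m at depth y = 1.2 m, the central angle is θ = 2 arccos(1 − 2y/D) = 3.334 rad. Then A = (D²/8)(θ − sin θ) = 2.113 m² and P = Dθ/2 = 3.65 m.
Hydraulic radius R = A/P = 2.113/3.65 = 0.5789 m.
Manning's equation: Q = (1/n) A R^(2/3) S^(1/2) = (1/0.014) × 2.113 × 0.5789^(2/3) × 0.00076^(1/2) = 2.89 m³/s.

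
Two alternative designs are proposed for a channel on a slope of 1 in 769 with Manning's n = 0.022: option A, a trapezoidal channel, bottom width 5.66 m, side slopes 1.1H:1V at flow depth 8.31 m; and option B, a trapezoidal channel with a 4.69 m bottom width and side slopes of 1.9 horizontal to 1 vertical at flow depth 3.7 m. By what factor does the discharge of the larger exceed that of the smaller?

Channel A: With bottom width b = 5.66 m and side slope z = 1.1: A = (b + zy)y = (5.66 + 1.1×8.31)×8.31 = 123 m²; P = b + 2y√(1+z²) = 5.66 + 2×8.31×1.487 = 30.37 m. Hydraulic radius R = A/P = 123/30.37 = 4.05 m. Q_A = (1/0.022)·123·4.05^(2/3)·√0.0013 = 512.3 m³/s.
Channel B: With bottom width b = 4.69 m and side slope z = 1.9: A = (b + zy)y = (4.69 + 1.9×3.7)×3.7 = 43.36 m²; P = b + 2y√(1+z²) = 4.69 + 2×3.7×2.147 = 20.58 m. Hydraulic radius R = A/P = 43.36/20.58 = 2.107 m. Q_B = (1/0.022)·43.36·2.107^(2/3)·√0.0013 = 116.8 m³/s.
The larger discharge is 512.3 m³/s and the smaller is 116.8 m³/s; the ratio is 4.38.

4.38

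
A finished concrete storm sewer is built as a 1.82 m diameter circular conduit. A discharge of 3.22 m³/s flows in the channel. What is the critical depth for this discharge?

y_c = 0.878 m

At critical depth, Q² T / (g A³) = 1, i.e. A³/T = Q²/g = 3.22²/9.81 = 1.057.
Trying y = 0.611 m: A³/T = 0.262 — too small.
Trying y = 1.07 m: A³/T = 2.246 — too large.
Trying y = 0.878 m: A³/T = 1.055 — matches.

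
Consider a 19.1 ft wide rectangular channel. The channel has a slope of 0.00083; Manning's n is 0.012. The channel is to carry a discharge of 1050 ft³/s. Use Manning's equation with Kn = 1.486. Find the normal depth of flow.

y_n = 6.32 ft

Manning's equation rearranged: A R^(2/3) = nQ / (1.486·√S) = 0.012 × 1050 / (1.486 × √0.00083) = 294.3.
At y = 7.45 ft: A R^(2/3) = 369.5 — too large.
At y = 4.53 ft: A R^(2/3) = 182.9 — too small.
At y = 6.32 ft: A R^(2/3) = 294.1 — close enough.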